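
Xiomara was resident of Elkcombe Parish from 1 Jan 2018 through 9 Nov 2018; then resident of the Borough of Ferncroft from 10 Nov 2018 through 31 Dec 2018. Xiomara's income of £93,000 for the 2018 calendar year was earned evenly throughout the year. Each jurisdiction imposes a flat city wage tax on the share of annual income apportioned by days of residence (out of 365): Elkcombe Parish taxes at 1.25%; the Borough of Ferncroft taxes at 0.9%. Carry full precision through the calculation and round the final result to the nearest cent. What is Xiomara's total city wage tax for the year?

£1,116.13

Elkcombe Parish, 1 Jan – 9 Nov 2018: 313 days → £93,000 × 1.25% × 313/365 = £996.8836
The Borough of Ferncroft, 10 Nov – 31 Dec 2018: 52 days → £93,000 × 0.9% × 52/365 = £119.2438
Total = £1,116.1274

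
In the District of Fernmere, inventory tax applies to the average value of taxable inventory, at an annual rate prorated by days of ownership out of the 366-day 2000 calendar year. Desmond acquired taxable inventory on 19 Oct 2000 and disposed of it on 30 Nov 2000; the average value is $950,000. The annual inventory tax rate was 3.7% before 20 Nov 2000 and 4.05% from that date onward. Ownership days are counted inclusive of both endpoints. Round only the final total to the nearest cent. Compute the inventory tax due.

19 Oct – 19 Nov 2000: 32 days at 3.7% → $950,000 × 3.7% × 32/366 = $3,073.2240
20 Nov – 30 Nov 2000: 11 days at 4.05% → $950,000 × 4.05% × 11/366 = $1,156.3525
Total = $4,229.5765

$4,229.58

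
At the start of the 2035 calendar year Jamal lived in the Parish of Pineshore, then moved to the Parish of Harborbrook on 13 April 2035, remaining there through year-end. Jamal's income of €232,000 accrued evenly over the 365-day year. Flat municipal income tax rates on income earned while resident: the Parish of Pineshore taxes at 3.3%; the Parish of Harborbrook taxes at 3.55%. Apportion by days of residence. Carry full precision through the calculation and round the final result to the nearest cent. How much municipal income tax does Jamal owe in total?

€8,073.92

The Parish of Pineshore, 1 January – 12 April 2035: 102 days → €232,000 × 3.3% × 102/365 = €2,139.4849
The Parish of Harborbrook, 13 April – 31 December 2035: 263 days → €232,000 × 3.55% × 263/365 = €5,934.4329
Total = €8,073.9178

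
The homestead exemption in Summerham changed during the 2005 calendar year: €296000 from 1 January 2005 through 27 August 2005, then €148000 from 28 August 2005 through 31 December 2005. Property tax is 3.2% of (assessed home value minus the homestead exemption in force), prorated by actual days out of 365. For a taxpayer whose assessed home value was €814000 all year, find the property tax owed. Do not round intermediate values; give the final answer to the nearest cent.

€18210.89

1 January – 27 August 2005: 239 days, exemption €296000 → (€814000 − €296000) × 3.2% × 239/365 = €10853.8740
28 August – 31 December 2005: 126 days, exemption €148000 → (€814000 − €148000) × 3.2% × 126/365 = €7357.0192
Total = €18210.8932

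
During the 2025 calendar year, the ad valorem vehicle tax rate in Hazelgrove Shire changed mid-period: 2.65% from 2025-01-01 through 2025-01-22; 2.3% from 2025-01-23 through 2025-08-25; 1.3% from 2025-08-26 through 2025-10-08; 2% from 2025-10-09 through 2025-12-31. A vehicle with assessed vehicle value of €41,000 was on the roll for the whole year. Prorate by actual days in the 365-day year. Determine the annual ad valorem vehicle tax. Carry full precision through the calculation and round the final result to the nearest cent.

€873.92

2025-01-01 to 2025-01-22: 22 days at 2.65% → €41,000 × 2.65% × 22/365 = €65.4877
2025-01-23 to 2025-08-25: 215 days at 2.3% → €41,000 × 2.3% × 215/365 = €555.4658
2025-08-26 to 2025-10-08: 44 days at 1.3% → €41,000 × 1.3% × 44/365 = €64.2521
2025-10-09 to 2025-12-31: 84 days at 2% → €41,000 × 2% × 84/365 = €188.7123
Total = €873.9178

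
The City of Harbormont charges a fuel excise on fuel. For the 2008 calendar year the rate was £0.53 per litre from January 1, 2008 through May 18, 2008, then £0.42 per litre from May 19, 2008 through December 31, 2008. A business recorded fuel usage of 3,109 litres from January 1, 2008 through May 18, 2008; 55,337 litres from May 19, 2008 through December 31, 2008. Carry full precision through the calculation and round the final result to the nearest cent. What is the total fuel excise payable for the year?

£24,889.31

January 1 – May 18, 2008: 3,109 litres at £0.53/litre → £1,647.77
May 19 – December 31, 2008: 55,337 litres at £0.42/litre → £23,241.54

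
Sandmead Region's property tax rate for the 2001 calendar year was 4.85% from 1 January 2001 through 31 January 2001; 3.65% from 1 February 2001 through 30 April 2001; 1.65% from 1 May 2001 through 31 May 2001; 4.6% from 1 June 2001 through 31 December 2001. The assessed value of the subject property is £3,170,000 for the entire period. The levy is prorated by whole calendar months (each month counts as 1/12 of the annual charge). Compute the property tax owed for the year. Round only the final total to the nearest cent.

£131,158.75

1 January – 31 January 2001: 1 month at 4.85% → £3,170,000 × 4.85% × 1/12 = £12,812.0833
1 February – 30 April 2001: 3 months at 3.65% → £3,170,000 × 3.65% × 3/12 = £28,926.2500
1 May – 31 May 2001: 1 month at 1.65% → £3,170,000 × 1.65% × 1/12 = £4,358.7500
1 June – 31 December 2001: 7 months at 4.6% → £3,170,000 × 4.6% × 7/12 = £85,061.6667
Total = £131,158.7500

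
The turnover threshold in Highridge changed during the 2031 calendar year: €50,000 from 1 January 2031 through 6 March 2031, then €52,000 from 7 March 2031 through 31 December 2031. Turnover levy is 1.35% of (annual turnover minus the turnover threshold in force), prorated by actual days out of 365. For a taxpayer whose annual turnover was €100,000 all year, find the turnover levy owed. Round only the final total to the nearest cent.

€652.81

1 January – 6 March 2031: 65 days, exemption €50,000 → (€100,000 − €50,000) × 1.35% × 65/365 = €120.2055
7 March – 31 December 2031: 300 days, exemption €52,000 → (€100,000 − €52,000) × 1.35% × 300/365 = €532.6027
Total = €652.8082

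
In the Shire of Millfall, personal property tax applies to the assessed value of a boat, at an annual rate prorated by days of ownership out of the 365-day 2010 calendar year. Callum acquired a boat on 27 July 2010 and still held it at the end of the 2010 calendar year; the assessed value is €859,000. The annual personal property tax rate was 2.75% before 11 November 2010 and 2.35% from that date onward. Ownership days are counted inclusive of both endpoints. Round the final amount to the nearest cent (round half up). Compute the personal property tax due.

€9,745.53

27 July – 10 November 2010: 107 days at 2.75% → €859,000 × 2.75% × 107/365 = €6,924.9521
11 November – 31 December 2010: 51 days at 2.35% → €859,000 × 2.35% × 51/365 = €2,820.5795
Total = €9,745.5315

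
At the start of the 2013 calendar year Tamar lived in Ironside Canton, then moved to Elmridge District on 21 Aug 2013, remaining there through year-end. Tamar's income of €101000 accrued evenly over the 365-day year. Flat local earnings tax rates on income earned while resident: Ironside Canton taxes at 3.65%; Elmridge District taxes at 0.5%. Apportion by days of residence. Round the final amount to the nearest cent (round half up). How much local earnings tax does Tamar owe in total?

€2527.21

Ironside Canton, 1 Jan – 20 Aug 2013: 232 days → €101000 × 3.65% × 232/365 = €2343.2000
Elmridge District, 21 Aug – 31 Dec 2013: 133 days → €101000 × 0.5% × 133/365 = €184.0137
Total = €2527.2137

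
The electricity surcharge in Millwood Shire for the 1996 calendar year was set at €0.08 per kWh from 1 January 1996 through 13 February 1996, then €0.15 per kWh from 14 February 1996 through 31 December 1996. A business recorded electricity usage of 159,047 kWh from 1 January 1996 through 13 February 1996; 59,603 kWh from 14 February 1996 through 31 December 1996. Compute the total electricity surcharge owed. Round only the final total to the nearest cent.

1 January – 13 February 1996: 159,047 kWh at €0.08/kWh → €12,723.76
14 February – 31 December 1996: 59,603 kWh at €0.15/kWh → €8,940.45

€21,664.21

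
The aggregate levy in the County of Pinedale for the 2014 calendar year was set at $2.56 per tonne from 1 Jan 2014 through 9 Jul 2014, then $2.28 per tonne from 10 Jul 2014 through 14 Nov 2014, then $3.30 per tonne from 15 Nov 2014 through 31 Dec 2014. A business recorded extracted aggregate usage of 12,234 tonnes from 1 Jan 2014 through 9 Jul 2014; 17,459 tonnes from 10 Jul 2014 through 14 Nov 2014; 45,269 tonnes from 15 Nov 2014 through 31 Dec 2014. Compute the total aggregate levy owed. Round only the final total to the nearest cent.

$220,513.26

1 Jan – 9 Jul 2014: 12,234 tonnes at $2.56/tonne → $31,319.04
10 Jul – 14 Nov 2014: 17,459 tonnes at $2.28/tonne → $39,806.52
15 Nov – 31 Dec 2014: 45,269 tonnes at $3.30/tonne → $149,387.70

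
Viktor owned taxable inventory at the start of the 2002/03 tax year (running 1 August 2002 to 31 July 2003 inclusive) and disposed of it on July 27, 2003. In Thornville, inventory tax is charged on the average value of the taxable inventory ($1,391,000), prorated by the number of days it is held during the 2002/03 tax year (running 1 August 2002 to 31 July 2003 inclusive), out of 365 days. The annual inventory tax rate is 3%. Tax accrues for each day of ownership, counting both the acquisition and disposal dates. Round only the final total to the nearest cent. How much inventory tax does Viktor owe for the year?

Days held (August 1, 2002 – July 27, 2003): 361 out of 365
Tax = $1,391,000 × 3% × 361/365 = $41,272.6849

$41,272.68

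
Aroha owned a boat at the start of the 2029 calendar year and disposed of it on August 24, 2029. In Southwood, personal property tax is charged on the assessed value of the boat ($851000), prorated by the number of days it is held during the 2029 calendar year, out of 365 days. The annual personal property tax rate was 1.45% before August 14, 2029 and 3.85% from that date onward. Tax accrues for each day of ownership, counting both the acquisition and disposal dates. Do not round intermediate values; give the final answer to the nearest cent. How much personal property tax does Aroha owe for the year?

January 1 – August 13, 2029: 225 days at 1.45% → $851000 × 1.45% × 225/365 = $7606.5411
August 14 – August 24, 2029: 11 days at 3.85% → $851000 × 3.85% × 11/365 = $987.3932
Total = $8593.9342

$8593.93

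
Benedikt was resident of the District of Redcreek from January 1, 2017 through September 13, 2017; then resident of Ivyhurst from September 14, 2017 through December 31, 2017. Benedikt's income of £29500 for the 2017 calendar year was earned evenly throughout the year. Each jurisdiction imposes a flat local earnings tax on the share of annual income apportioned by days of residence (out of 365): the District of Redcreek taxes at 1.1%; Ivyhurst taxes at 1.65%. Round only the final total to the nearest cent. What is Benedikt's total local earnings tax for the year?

The District of Redcreek, January 1 – September 13, 2017: 256 days → £29500 × 1.1% × 256/365 = £227.5945
Ivyhurst, September 14 – December 31, 2017: 109 days → £29500 × 1.65% × 109/365 = £145.3582
Total = £372.9527

£372.95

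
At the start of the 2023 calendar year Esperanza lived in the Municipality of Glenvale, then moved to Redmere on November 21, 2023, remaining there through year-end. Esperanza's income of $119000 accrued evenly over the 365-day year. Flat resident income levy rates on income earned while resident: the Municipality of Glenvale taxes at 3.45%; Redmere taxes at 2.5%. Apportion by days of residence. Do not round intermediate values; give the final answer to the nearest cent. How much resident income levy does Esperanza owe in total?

The Municipality of Glenvale, January 1 – November 20, 2023: 324 days → $119000 × 3.45% × 324/365 = $3644.3342
Redmere, November 21 – December 31, 2023: 41 days → $119000 × 2.5% × 41/365 = $334.1781
Total = $3978.5123

$3978.51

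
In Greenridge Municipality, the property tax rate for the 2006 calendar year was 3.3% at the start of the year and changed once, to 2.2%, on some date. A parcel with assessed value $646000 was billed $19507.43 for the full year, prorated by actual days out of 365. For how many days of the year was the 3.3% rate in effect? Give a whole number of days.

272 days

Let d = days at the first rate; then 365 − d days at the second rate.
$646000 × [3.3%·d + 2.2%·(365−d)] / 365 = $19507.43
Solving gives d = 272, so the new rate took effect on 30 September 2006.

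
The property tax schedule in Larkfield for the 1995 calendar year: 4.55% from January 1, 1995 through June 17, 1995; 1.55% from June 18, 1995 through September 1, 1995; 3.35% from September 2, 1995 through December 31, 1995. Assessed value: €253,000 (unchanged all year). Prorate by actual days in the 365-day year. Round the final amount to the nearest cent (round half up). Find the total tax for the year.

January 1 – June 17, 1995: 168 days at 4.55% → €253,000 × 4.55% × 168/365 = €5,298.4438
June 18 – September 1, 1995: 76 days at 1.55% → €253,000 × 1.55% × 76/365 = €816.5315
September 2 – December 31, 1995: 121 days at 3.35% → €253,000 × 3.35% × 121/365 = €2,809.6863
Total = €8,924.6616

€8,924.66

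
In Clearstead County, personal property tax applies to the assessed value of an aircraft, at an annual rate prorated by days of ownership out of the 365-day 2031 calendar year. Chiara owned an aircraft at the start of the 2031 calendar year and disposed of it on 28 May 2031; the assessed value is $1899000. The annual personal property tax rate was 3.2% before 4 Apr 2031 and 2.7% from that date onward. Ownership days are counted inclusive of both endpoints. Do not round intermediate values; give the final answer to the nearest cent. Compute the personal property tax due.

$23209.42

1 Jan – 3 Apr 2031: 93 days at 3.2% → $1899000 × 3.2% × 93/365 = $15483.3534
4 Apr – 28 May 2031: 55 days at 2.7% → $1899000 × 2.7% × 55/365 = $7726.0685
Total = $23209.4219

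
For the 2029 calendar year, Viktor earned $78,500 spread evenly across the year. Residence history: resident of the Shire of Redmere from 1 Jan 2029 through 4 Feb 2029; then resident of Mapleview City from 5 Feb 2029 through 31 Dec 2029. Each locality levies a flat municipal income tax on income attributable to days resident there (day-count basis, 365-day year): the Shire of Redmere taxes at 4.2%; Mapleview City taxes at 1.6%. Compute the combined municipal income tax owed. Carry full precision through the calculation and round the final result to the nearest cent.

$1,451.71

The Shire of Redmere, 1 Jan – 4 Feb 2029: 35 days → $78,500 × 4.2% × 35/365 = $316.1507
Mapleview City, 5 Feb – 31 Dec 2029: 330 days → $78,500 × 1.6% × 330/365 = $1,135.5616
Total = $1,451.7123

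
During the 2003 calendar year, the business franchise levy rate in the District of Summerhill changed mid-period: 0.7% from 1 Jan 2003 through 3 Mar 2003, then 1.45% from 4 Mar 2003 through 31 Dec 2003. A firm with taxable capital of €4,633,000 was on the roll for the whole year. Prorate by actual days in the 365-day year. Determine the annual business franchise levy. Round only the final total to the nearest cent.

€61,276.18

1 Jan – 3 Mar 2003: 62 days at 0.7% → €4,633,000 × 0.7% × 62/365 = €5,508.8274
4 Mar – 31 Dec 2003: 303 days at 1.45% → €4,633,000 × 1.45% × 303/365 = €55,767.3575
Total = €61,276.1849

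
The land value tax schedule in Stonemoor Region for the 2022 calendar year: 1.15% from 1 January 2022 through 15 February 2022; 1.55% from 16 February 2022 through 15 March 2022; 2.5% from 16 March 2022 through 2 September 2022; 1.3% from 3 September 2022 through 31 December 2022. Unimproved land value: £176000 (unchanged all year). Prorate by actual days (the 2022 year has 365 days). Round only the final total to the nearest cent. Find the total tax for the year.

1 January – 15 February 2022: 46 days at 1.15% → £176000 × 1.15% × 46/365 = £255.0795
16 February – 15 March 2022: 28 days at 1.55% → £176000 × 1.55% × 28/365 = £209.2712
16 March – 2 September 2022: 171 days at 2.5% → £176000 × 2.5% × 171/365 = £2061.3699
3 September – 31 December 2022: 120 days at 1.3% → £176000 × 1.3% × 120/365 = £752.2192
Total = £3277.9397

£3277.94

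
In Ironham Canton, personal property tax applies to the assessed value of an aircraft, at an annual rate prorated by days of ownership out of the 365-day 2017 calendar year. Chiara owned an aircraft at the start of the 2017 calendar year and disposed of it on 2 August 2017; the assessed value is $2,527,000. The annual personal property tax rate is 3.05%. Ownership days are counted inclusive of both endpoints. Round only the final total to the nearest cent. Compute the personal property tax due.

$45,188.30

Days held (1 January – 2 August 2017): 214 out of 365
Tax = $2,527,000 × 3.05% × 214/365 = $45,188.2986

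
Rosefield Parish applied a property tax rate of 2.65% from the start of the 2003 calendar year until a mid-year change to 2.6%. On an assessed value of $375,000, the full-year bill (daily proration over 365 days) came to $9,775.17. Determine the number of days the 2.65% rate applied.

Let d = days at the first rate; then 365 − d days at the second rate.
$375,000 × [2.65%·d + 2.6%·(365−d)] / 365 = $9,775.17
Solving gives d = 49, so the new rate took effect on February 19, 2003.

49 days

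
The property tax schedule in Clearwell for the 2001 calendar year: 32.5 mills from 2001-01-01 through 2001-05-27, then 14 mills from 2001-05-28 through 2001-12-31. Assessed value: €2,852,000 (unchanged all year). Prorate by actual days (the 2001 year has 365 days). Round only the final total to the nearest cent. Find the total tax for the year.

2001-01-01 to 2001-05-27: 147 days at 32.5 mills → €2,852,000 × 3.25% × 147/365 = €37,329.9452
2001-05-28 to 2001-12-31: 218 days at 14 mills → €2,852,000 × 1.4% × 218/365 = €23,847.4082
Total = €61,177.3534

€61,177.35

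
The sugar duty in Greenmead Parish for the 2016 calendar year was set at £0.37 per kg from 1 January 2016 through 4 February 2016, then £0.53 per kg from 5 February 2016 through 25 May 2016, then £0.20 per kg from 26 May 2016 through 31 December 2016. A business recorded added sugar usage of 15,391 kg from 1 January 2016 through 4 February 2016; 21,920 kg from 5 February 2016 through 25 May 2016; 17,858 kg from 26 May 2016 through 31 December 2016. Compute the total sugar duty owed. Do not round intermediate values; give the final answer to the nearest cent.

1 January – 4 February 2016: 15,391 kg at £0.37/kg → £5694.67
5 February – 25 May 2016: 21,920 kg at £0.53/kg → £11617.60
26 May – 31 December 2016: 17,858 kg at £0.20/kg → £3571.60

£20883.87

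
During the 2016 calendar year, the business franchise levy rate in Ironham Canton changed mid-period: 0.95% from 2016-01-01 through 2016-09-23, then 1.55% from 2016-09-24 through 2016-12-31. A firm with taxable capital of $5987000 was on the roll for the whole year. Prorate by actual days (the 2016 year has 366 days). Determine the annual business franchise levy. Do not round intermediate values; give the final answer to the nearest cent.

$66593.11

2016-01-01 to 2016-09-23: 267 days at 0.95% → $5987000 × 0.95% × 267/366 = $41491.8730
2016-09-24 to 2016-12-31: 99 days at 1.55% → $5987000 × 1.55% × 99/366 = $25101.2336
Total = $66593.1066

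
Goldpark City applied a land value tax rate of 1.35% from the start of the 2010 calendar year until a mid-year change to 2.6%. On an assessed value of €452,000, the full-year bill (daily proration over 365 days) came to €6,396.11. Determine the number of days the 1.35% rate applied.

346 days

Let d = days at the first rate; then 365 − d days at the second rate.
€452,000 × [1.35%·d + 2.6%·(365−d)] / 365 = €6,396.11
Solving gives d = 346, so the new rate took effect on 13 December 2010.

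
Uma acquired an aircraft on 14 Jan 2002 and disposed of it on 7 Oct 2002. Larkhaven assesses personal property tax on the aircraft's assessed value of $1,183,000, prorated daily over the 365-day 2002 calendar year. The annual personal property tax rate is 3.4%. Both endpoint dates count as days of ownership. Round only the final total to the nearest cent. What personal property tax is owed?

$29,422.67

Days held (14 Jan – 7 Oct 2002): 267 out of 365
Tax = $1,183,000 × 3.4% × 267/365 = $29,422.6685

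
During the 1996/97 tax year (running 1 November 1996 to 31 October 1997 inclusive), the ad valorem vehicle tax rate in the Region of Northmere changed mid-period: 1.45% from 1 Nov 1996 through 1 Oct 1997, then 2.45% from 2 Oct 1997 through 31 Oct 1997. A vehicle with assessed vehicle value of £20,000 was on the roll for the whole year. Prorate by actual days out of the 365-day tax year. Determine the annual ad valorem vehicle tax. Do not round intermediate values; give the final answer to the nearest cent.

£306.44

1 Nov 1996 – 1 Oct 1997: 335 days at 1.45% → £20,000 × 1.45% × 335/365 = £266.1644
2 Oct – 31 Oct 1997: 30 days at 2.45% → £20,000 × 2.45% × 30/365 = £40.2740
Total = £306.4384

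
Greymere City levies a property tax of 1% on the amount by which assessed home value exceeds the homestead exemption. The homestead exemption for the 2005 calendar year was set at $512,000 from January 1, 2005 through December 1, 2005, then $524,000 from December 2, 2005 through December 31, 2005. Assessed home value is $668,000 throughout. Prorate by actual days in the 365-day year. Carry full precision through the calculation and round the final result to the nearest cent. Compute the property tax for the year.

January 1 – December 1, 2005: 335 days, exemption $512,000 → ($668,000 − $512,000) × 1% × 335/365 = $1,431.7808
December 2 – December 31, 2005: 30 days, exemption $524,000 → ($668,000 − $524,000) × 1% × 30/365 = $118.3562
Total = $1,550.1370

$1,550.14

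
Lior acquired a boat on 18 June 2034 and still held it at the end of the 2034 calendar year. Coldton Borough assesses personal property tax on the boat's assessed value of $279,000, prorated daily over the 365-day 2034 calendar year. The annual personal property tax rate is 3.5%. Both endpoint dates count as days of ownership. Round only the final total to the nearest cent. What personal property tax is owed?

Days held (18 June – 31 December 2034): 197 out of 365
Tax = $279,000 × 3.5% × 197/365 = $5,270.4247

$5,270.42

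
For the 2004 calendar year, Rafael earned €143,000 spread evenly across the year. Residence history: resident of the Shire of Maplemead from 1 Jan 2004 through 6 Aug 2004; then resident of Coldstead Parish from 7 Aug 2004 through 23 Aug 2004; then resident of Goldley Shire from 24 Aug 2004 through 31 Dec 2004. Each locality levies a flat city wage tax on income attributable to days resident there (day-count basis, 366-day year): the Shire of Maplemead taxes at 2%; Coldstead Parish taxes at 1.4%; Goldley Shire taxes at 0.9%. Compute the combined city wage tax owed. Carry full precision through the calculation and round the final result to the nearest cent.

€2,261.43

The Shire of Maplemead, 1 Jan – 6 Aug 2004: 219 days → €143,000 × 2% × 219/366 = €1,711.3115
Coldstead Parish, 7 Aug – 23 Aug 2004: 17 days → €143,000 × 1.4% × 17/366 = €92.9891
Goldley Shire, 24 Aug – 31 Dec 2004: 130 days → €143,000 × 0.9% × 130/366 = €457.1311
Total = €2,261.4317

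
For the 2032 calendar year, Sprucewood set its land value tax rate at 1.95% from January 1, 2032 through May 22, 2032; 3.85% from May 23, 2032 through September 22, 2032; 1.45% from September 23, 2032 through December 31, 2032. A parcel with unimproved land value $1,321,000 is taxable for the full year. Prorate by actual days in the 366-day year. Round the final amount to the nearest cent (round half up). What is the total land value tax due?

January 1 – May 22, 2032: 143 days at 1.95% → $1,321,000 × 1.95% × 143/366 = $10,064.5041
May 23 – September 22, 2032: 123 days at 3.85% → $1,321,000 × 3.85% × 123/366 = $17,091.7910
September 23 – December 31, 2032: 100 days at 1.45% → $1,321,000 × 1.45% × 100/366 = $5,233.4699
Total = $32,389.7650

$32,389.77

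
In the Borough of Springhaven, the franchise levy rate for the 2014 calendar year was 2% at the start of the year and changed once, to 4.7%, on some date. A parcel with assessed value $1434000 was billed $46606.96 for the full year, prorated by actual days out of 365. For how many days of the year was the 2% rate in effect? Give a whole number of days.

Let d = days at the first rate; then 365 − d days at the second rate.
$1434000 × [2%·d + 4.7%·(365−d)] / 365 = $46606.96
Solving gives d = 196, so the new rate took effect on 16 July 2014.

196 days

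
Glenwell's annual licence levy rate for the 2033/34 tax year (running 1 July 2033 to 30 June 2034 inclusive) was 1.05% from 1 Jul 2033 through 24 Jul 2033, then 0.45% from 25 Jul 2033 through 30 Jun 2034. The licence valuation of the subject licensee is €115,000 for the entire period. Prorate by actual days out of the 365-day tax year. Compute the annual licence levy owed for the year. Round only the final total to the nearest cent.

€562.87

1 Jul – 24 Jul 2033: 24 days at 1.05% → €115,000 × 1.05% × 24/365 = €79.3973
25 Jul 2033 – 30 Jun 2034: 341 days at 0.45% → €115,000 × 0.45% × 341/365 = €483.4726
Total = €562.8699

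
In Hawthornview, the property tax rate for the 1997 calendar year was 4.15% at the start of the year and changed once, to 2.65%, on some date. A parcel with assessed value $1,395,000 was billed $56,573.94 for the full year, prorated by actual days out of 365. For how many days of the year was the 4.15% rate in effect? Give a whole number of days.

Let d = days at the first rate; then 365 − d days at the second rate.
$1,395,000 × [4.15%·d + 2.65%·(365−d)] / 365 = $56,573.94
Solving gives d = 342, so the new rate took effect on December 9, 1997.

342 days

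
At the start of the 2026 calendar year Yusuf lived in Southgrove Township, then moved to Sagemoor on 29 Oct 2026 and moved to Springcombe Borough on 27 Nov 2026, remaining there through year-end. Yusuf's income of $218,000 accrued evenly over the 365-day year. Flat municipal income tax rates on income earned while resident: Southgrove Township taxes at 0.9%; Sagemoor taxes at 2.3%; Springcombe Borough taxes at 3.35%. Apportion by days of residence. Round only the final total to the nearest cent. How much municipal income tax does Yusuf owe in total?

$2,716.64

Southgrove Township, 1 Jan – 28 Oct 2026: 301 days → $218,000 × 0.9% × 301/365 = $1,617.9781
Sagemoor, 29 Oct – 26 Nov 2026: 29 days → $218,000 × 2.3% × 29/365 = $398.3726
Springcombe Borough, 27 Nov – 31 Dec 2026: 35 days → $218,000 × 3.35% × 35/365 = $700.2877
Total = $2,716.6384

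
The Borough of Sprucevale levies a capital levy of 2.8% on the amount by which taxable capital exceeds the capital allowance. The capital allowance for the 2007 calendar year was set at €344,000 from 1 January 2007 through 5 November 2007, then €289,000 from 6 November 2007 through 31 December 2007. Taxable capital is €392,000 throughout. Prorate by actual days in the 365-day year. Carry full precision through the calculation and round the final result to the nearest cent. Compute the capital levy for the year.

1 January – 5 November 2007: 309 days, exemption €344,000 → (€392,000 − €344,000) × 2.8% × 309/365 = €1,137.7973
6 November – 31 December 2007: 56 days, exemption €289,000 → (€392,000 − €289,000) × 2.8% × 56/365 = €442.4767
Total = €1,580.2740

€1,580.27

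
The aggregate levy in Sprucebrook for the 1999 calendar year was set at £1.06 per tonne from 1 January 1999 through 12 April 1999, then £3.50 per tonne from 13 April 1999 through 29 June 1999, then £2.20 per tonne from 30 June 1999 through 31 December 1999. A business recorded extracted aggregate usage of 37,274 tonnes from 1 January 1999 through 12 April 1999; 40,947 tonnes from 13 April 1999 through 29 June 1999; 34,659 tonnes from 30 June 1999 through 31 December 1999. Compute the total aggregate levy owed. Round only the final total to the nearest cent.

1 January – 12 April 1999: 37,274 tonnes at £1.06/tonne → £39,510.44
13 April – 29 June 1999: 40,947 tonnes at £3.50/tonne → £143,314.50
30 June – 31 December 1999: 34,659 tonnes at £2.20/tonne → £76,249.80

£259,074.74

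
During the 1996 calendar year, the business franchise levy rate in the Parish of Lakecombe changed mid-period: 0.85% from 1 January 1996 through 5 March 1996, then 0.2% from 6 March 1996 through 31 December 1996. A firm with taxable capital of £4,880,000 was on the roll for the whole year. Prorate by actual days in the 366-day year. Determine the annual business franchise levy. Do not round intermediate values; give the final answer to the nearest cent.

1 January – 5 March 1996: 65 days at 0.85% → £4,880,000 × 0.85% × 65/366 = £7,366.6667
6 March – 31 December 1996: 301 days at 0.2% → £4,880,000 × 0.2% × 301/366 = £8,026.6667
Total = £15,393.3333

£15,393.33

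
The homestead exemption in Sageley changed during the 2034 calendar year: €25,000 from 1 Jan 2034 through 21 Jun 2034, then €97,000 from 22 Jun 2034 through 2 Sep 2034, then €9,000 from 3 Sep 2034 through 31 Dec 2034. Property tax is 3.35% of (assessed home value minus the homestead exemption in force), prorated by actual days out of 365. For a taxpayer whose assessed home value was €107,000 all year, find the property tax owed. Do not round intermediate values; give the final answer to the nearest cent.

€2,440.82

1 Jan – 21 Jun 2034: 172 days, exemption €25,000 → (€107,000 − €25,000) × 3.35% × 172/365 = €1,294.4767
22 Jun – 2 Sep 2034: 73 days, exemption €97,000 → (€107,000 − €97,000) × 3.35% × 73/365 = €67.0000
3 Sep – 31 Dec 2034: 120 days, exemption €9,000 → (€107,000 − €9,000) × 3.35% × 120/365 = €1,079.3425
Total = €2,440.8192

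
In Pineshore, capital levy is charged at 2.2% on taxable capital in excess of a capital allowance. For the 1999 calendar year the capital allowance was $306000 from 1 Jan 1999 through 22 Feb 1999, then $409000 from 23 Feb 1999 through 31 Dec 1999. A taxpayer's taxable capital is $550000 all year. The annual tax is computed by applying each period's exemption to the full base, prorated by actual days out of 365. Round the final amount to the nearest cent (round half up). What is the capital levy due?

1 Jan – 22 Feb 1999: 53 days, exemption $306000 → ($550000 − $306000) × 2.2% × 53/365 = $779.4630
23 Feb – 31 Dec 1999: 312 days, exemption $409000 → ($550000 − $409000) × 2.2% × 312/365 = $2651.5726
Total = $3431.0356

$3431.04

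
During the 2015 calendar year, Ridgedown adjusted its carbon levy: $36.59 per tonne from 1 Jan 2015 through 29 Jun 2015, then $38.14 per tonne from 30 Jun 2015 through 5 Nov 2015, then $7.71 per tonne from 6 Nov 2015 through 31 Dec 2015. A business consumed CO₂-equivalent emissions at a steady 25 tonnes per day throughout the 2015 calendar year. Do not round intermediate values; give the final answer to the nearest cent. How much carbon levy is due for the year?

$298,450.50

1 Jan – 29 Jun 2015: 180 days × 25 tonnes/day = 4,500 tonnes at $36.59/tonne → $164,655.00
30 Jun – 5 Nov 2015: 129 days × 25 tonnes/day = 3,225 tonnes at $38.14/tonne → $123,001.50
6 Nov – 31 Dec 2015: 56 days × 25 tonnes/day = 1,400 tonnes at $7.71/tonne → $10,794.00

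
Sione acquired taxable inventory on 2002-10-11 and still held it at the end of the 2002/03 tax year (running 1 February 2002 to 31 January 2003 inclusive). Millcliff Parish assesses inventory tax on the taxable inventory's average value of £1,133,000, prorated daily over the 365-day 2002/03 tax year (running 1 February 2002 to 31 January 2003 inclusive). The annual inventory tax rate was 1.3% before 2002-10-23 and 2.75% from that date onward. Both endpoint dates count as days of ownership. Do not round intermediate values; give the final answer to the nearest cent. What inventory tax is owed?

£9,105.91

2002-10-11 to 2002-10-22: 12 days at 1.3% → £1,133,000 × 1.3% × 12/365 = £484.2411
2002-10-23 to 2003-01-31: 101 days at 2.75% → £1,133,000 × 2.75% × 101/365 = £8,621.6644
Total = £9,105.9055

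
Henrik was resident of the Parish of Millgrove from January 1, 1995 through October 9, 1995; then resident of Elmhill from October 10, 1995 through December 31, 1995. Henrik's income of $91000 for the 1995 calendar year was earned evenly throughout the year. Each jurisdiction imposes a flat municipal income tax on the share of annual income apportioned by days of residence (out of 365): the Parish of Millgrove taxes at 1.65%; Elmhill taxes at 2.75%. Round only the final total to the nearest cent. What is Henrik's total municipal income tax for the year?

$1729.12

The Parish of Millgrove, January 1 – October 9, 1995: 282 days → $91000 × 1.65% × 282/365 = $1160.0630
Elmhill, October 10 – December 31, 1995: 83 days → $91000 × 2.75% × 83/365 = $569.0616
Total = $1729.1247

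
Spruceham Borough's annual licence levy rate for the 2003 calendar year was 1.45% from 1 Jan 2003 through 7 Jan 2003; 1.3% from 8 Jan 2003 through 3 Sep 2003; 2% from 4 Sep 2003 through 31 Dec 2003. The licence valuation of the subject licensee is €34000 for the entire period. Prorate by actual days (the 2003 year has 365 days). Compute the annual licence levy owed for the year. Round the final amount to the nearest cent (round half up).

1 Jan – 7 Jan 2003: 7 days at 1.45% → €34000 × 1.45% × 7/365 = €9.4548
8 Jan – 3 Sep 2003: 239 days at 1.3% → €34000 × 1.3% × 239/365 = €289.4192
4 Sep – 31 Dec 2003: 119 days at 2% → €34000 × 2% × 119/365 = €221.6986
Total = €520.5726

€520.57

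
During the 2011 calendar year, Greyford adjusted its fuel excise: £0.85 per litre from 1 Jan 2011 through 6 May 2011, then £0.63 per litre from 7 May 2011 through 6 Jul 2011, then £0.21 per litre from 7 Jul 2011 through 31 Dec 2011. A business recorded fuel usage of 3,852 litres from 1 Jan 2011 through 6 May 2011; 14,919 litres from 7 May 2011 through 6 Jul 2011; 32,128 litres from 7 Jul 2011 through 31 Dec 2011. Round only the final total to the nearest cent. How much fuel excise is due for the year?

1 Jan – 6 May 2011: 3,852 litres at £0.85/litre → £3,274.20
7 May – 6 Jul 2011: 14,919 litres at £0.63/litre → £9,398.97
7 Jul – 31 Dec 2011: 32,128 litres at £0.21/litre → £6,746.88

£19,420.05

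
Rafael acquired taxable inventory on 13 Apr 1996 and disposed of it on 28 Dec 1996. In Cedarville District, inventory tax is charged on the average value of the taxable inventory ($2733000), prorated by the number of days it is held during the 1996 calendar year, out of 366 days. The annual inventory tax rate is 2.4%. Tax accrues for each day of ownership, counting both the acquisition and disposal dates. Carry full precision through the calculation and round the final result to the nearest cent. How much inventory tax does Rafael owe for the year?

Days held (13 Apr – 28 Dec 1996): 260 out of 366
Tax = $2733000 × 2.4% × 260/366 = $46595.4098

$46595.41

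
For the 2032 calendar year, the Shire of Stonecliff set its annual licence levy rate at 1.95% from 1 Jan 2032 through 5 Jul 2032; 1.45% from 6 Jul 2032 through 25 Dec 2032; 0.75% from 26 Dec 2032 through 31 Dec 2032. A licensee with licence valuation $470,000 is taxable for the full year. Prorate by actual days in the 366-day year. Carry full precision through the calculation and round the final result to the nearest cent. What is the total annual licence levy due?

$7,961.75

1 Jan – 5 Jul 2032: 187 days at 1.95% → $470,000 × 1.95% × 187/366 = $4,682.6639
6 Jul – 25 Dec 2032: 173 days at 1.45% → $470,000 × 1.45% × 173/366 = $3,221.2978
26 Dec – 31 Dec 2032: 6 days at 0.75% → $470,000 × 0.75% × 6/366 = $57.7869
Total = $7,961.7486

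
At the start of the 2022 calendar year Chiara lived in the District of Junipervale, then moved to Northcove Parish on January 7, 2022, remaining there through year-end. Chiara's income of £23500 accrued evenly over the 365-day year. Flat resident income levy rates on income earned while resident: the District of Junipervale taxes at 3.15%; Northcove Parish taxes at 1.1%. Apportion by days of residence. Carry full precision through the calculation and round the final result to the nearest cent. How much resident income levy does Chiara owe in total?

The District of Junipervale, January 1 – January 6, 2022: 6 days → £23500 × 3.15% × 6/365 = £12.1685
Northcove Parish, January 7 – December 31, 2022: 359 days → £23500 × 1.1% × 359/365 = £254.2507
Total = £266.4192

£266.42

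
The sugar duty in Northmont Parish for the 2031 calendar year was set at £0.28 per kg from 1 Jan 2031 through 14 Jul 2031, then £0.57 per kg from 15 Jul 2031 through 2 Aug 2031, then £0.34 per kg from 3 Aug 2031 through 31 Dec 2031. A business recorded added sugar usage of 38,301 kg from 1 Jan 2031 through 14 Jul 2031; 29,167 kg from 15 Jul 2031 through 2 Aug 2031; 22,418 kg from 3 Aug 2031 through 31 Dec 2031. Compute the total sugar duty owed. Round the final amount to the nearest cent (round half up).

1 Jan – 14 Jul 2031: 38,301 kg at £0.28/kg → £10,724.28
15 Jul – 2 Aug 2031: 29,167 kg at £0.57/kg → £16,625.19
3 Aug – 31 Dec 2031: 22,418 kg at £0.34/kg → £7,622.12

£34,971.59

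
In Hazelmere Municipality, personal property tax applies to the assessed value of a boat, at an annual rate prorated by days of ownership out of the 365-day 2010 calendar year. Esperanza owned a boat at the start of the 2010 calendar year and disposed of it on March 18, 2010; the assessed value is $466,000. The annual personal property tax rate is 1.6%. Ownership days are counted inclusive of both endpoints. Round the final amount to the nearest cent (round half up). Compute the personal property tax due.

Days held (January 1 – March 18, 2010): 77 out of 365
Tax = $466,000 × 1.6% × 77/365 = $1,572.9096

$1,572.91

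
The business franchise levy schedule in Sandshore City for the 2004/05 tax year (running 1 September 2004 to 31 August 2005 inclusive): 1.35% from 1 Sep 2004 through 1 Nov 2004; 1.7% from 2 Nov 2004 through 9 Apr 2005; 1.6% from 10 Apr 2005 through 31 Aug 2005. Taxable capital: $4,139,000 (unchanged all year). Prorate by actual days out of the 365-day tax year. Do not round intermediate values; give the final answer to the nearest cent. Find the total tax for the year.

1 Sep – 1 Nov 2004: 62 days at 1.35% → $4,139,000 × 1.35% × 62/365 = $9,491.3507
2 Nov 2004 – 9 Apr 2005: 159 days at 1.7% → $4,139,000 × 1.7% × 159/365 = $30,651.2795
10 Apr – 31 Aug 2005: 144 days at 1.6% → $4,139,000 × 1.6% × 144/365 = $26,126.7288
Total = $66,269.3589

$66,269.36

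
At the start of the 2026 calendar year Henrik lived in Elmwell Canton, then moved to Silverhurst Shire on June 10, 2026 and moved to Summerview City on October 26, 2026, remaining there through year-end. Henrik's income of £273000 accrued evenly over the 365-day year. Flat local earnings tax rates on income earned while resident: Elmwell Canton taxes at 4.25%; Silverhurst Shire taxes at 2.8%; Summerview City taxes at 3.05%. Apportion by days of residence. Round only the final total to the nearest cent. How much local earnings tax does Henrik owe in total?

Elmwell Canton, January 1 – June 9, 2026: 160 days → £273000 × 4.25% × 160/365 = £5086.0274
Silverhurst Shire, June 10 – October 25, 2026: 138 days → £273000 × 2.8% × 138/365 = £2890.0603
Summerview City, October 26 – December 31, 2026: 67 days → £273000 × 3.05% × 67/365 = £1528.4260
Total = £9504.5137

£9504.51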